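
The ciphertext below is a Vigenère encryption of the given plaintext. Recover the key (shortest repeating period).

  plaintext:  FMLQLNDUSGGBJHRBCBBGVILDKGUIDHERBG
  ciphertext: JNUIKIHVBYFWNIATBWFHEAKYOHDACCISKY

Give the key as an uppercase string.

EBJSZV

  i= 0: J-F =  4 → E
  i= 1: N-M =  1 → B
  i= 2: U-L =  9 → J
  i= 3: I-Q = 18 → S
  i= 4: K-L = 25 → Z
  i= 5: I-N = 21 → V
  i= 6: H-D =  4 → E
  i= 7: V-U =  1 → B
  i= 8: B-S =  9 → J
  i= 9: Y-G = 18 → S
  i=10: F-G = 25 → Z
  i=11: W-B = 21 → V
  i=12: N-J =  4 → E
  i=13: I-H =  1 → B
  i=14: A-R =  9 → J
  i=15: T-B = 18 → S
  i=16: B-C = 25 → Z
  i=17: W-B = 21 → V
  i=18: F-B =  4 → E
  i=19: H-G =  1 → B
  i=20: E-V =  9 → J
  i=21: A-I = 18 → S
  i=22: K-L = 25 → Z
  i=23: Y-D = 21 → V
  i=24: O-K =  4 → E
  i=25: H-G =  1 → B
  i=26: D-U =  9 → J
  i=27: A-I = 18 → S
  i=28: C-D = 25 → Z
  i=29: C-H = 21 → V
  i=30: I-E =  4 → E
  i=31: S-R =  1 → B
  i=32: K-B =  9 → J
  i=33: Y-G = 18 → S
  shifts repeat with period 6: EBJSZV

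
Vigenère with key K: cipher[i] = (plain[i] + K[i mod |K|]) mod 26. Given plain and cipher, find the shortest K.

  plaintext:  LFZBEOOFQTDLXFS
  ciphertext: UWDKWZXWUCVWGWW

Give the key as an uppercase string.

  i= 0: U-L =  9 → J
  i= 1: W-F = 17 → R
  i= 2: D-Z =  4 → E
  i= 3: K-B =  9 → J
  i= 4: W-E = 18 → S
  i= 5: Z-O = 11 → L
  i= 6: X-O =  9 → J
  i= 7: W-F = 17 → R
  i= 8: U-Q =  4 → E
  i= 9: C-T =  9 → J
  i=10: V-D = 18 → S
  i=11: W-L = 11 → L
  i=12: G-X =  9 → J
  i=13: W-F = 17 → R
  i=14: W-S =  4 → E
  shifts repeat with period 6: JREJSL

JREJSL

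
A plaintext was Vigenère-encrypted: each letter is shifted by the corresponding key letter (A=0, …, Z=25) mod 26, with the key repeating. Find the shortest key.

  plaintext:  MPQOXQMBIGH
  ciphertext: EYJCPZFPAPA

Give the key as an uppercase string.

SJTO

  i= 0: E-M = 18 → S
  i= 1: Y-P =  9 → J
  i= 2: J-Q = 19 → T
  i= 3: C-O = 14 → O
  i= 4: P-X = 18 → S
  i= 5: Z-Q =  9 → J
  i= 6: F-M = 19 → T
  i= 7: P-B = 14 → O
  i= 8: A-I = 18 → S
  i= 9: P-G =  9 → J
  i=10: A-H = 19 → T
  shifts repeat with period 4: SJTO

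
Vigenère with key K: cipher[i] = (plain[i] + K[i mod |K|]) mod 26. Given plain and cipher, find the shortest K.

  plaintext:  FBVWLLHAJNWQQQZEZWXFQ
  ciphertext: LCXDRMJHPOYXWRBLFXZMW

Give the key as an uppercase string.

GBCH

  i= 0: L-F =  6 → G
  i= 1: C-B =  1 → B
  i= 2: X-V =  2 → C
  i= 3: D-W =  7 → H
  i= 4: R-L =  6 → G
  i= 5: M-L =  1 → B
  i= 6: J-H =  2 → C
  i= 7: H-A =  7 → H
  i= 8: P-J =  6 → G
  i= 9: O-N =  1 → B
  i=10: Y-W =  2 → C
  i=11: X-Q =  7 → H
  i=12: W-Q =  6 → G
  i=13: R-Q =  1 → B
  i=14: B-Z =  2 → C
  i=15: L-E =  7 → H
  i=16: F-Z =  6 → G
  i=17: X-W =  1 → B
  i=18: Z-X =  2 → C
  i=19: M-F =  7 → H
  i=20: W-Q =  6 → G
  shifts repeat with period 4: GBCH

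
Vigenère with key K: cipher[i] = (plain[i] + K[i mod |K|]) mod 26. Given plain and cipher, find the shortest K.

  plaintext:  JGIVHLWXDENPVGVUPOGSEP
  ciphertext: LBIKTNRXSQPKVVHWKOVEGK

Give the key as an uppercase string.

CVAPM

  i= 0: L-J =  2 → C
  i= 1: B-G = 21 → V
  i= 2: I-I =  0 → A
  i= 3: K-V = 15 → P
  i= 4: T-H = 12 → M
  i= 5: N-L =  2 → C
  i= 6: R-W = 21 → V
  i= 7: X-X =  0 → A
  i= 8: S-D = 15 → P
  i= 9: Q-E = 12 → M
  i=10: P-N =  2 → C
  i=11: K-P = 21 → V
  i=12: V-V =  0 → A
  i=13: V-G = 15 → P
  i=14: H-V = 12 → M
  i=15: W-U =  2 → C
  i=16: K-P = 21 → V
  i=17: O-O =  0 → A
  i=18: V-G = 15 → P
  i=19: E-S = 12 → M
  i=20: G-E =  2 → C
  i=21: K-P = 21 → V
  shifts repeat with period 5: CVAPM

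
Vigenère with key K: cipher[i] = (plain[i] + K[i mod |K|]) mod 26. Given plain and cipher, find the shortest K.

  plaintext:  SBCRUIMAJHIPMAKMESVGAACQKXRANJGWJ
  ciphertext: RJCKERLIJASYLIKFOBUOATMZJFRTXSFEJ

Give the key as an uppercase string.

ZIATKJ

  i= 0: R-S = 25 → Z
  i= 1: J-B =  8 → I
  i= 2: C-C =  0 → A
  i= 3: K-R = 19 → T
  i= 4: E-U = 10 → K
  i= 5: R-I =  9 → J
  i= 6: L-M = 25 → Z
  i= 7: I-A =  8 → I
  i= 8: J-J =  0 → A
  i= 9: A-H = 19 → T
  i=10: S-I = 10 → K
  i=11: Y-P =  9 → J
  i=12: L-M = 25 → Z
  i=13: I-A =  8 → I
  i=14: K-K =  0 → A
  i=15: F-M = 19 → T
  i=16: O-E = 10 → K
  i=17: B-S =  9 → J
  i=18: U-V = 25 → Z
  i=19: O-G =  8 → I
  i=20: A-A =  0 → A
  i=21: T-A = 19 → T
  i=22: M-C = 10 → K
  i=23: Z-Q =  9 → J
  i=24: J-K = 25 → Z
  i=25: F-X =  8 → I
  i=26: R-R =  0 → A
  i=27: T-A = 19 → T
  i=28: X-N = 10 → K
  i=29: S-J =  9 → J
  i=30: F-G = 25 → Z
  i=31: E-W =  8 → I
  i=32: J-J =  0 → A
  shifts repeat with period 6: ZIATKJ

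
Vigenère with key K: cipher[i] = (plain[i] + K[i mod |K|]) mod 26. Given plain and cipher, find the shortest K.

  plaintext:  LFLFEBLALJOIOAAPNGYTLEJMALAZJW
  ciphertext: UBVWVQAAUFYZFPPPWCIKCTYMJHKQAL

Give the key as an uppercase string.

JWKRRPPA

  i= 0: U-L =  9 → J
  i= 1: B-F = 22 → W
  i= 2: V-L = 10 → K
  i= 3: W-F = 17 → R
  i= 4: V-E = 17 → R
  i= 5: Q-B = 15 → P
  i= 6: A-L = 15 → P
  i= 7: A-A =  0 → A
  i= 8: U-L =  9 → J
  i= 9: F-J = 22 → W
  i=10: Y-O = 10 → K
  i=11: Z-I = 17 → R
  i=12: F-O = 17 → R
  i=13: P-A = 15 → P
  i=14: P-A = 15 → P
  i=15: P-P =  0 → A
  i=16: W-N =  9 → J
  i=17: C-G = 22 → W
  i=18: I-Y = 10 → K
  i=19: K-T = 17 → R
  i=20: C-L = 17 → R
  i=21: T-E = 15 → P
  i=22: Y-J = 15 → P
  i=23: M-M =  0 → A
  i=24: J-A =  9 → J
  i=25: H-L = 22 → W
  i=26: K-A = 10 → K
  i=27: Q-Z = 17 → R
  i=28: A-J = 17 → R
  i=29: L-W = 15 → P
  shifts repeat with period 8: JWKRRPPA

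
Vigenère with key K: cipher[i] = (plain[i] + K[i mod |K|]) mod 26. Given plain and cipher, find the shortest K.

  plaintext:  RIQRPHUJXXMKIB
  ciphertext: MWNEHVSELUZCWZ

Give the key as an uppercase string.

VOXNSOY

  i= 0: M-R = 21 → V
  i= 1: W-I = 14 → O
  i= 2: N-Q = 23 → X
  i= 3: E-R = 13 → N
  i= 4: H-P = 18 → S
  i= 5: V-H = 14 → O
  i= 6: S-U = 24 → Y
  i= 7: E-J = 21 → V
  i= 8: L-X = 14 → O
  i= 9: U-X = 23 → X
  i=10: Z-M = 13 → N
  i=11: C-K = 18 → S
  i=12: W-I = 14 → O
  i=13: Z-B = 24 → Y
  shifts repeat with period 7: VOXNSOY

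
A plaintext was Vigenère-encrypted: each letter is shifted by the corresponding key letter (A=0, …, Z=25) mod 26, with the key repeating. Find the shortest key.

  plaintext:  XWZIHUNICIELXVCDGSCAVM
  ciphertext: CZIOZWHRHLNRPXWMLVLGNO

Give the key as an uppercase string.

  i= 0: C-X =  5 → F
  i= 1: Z-W =  3 → D
  i= 2: I-Z =  9 → J
  i= 3: O-I =  6 → G
  i= 4: Z-H = 18 → S
  i= 5: W-U =  2 → C
  i= 6: H-N = 20 → U
  i= 7: R-I =  9 → J
  i= 8: H-C =  5 → F
  i= 9: L-I =  3 → D
  i=10: N-E =  9 → J
  i=11: R-L =  6 → G
  i=12: P-X = 18 → S
  i=13: X-V =  2 → C
  i=14: W-C = 20 → U
  i=15: M-D =  9 → J
  i=16: L-G =  5 → F
  i=17: V-S =  3 → D
  i=18: L-C =  9 → J
  i=19: G-A =  6 → G
  i=20: N-V = 18 → S
  i=21: O-M =  2 → C
  shifts repeat with period 8: FDJGSCUJ

FDJGSCUJ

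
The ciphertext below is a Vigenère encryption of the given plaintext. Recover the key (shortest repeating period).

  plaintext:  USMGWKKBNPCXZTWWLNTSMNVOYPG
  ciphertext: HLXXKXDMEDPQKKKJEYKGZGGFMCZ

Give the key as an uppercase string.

NTLRO

  i= 0: H-U = 13 → N
  i= 1: L-S = 19 → T
  i= 2: X-M = 11 → L
  i= 3: X-G = 17 → R
  i= 4: K-W = 14 → O
  i= 5: X-K = 13 → N
  i= 6: D-K = 19 → T
  i= 7: M-B = 11 → L
  i= 8: E-N = 17 → R
  i= 9: D-P = 14 → O
  i=10: P-C = 13 → N
  i=11: Q-X = 19 → T
  i=12: K-Z = 11 → L
  i=13: K-T = 17 → R
  i=14: K-W = 14 → O
  i=15: J-W = 13 → N
  i=16: E-L = 19 → T
  i=17: Y-N = 11 → L
  i=18: K-T = 17 → R
  i=19: G-S = 14 → O
  i=20: Z-M = 13 → N
  i=21: G-N = 19 → T
  i=22: G-V = 11 → L
  i=23: F-O = 17 → R
  i=24: M-Y = 14 → O
  i=25: C-P = 13 → N
  i=26: Z-G = 19 → T
  shifts repeat with period 5: NTLRO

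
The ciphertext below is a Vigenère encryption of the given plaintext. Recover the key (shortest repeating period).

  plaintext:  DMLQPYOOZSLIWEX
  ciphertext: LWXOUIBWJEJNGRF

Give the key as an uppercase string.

IKMYFKN

  i= 0: L-D =  8 → I
  i= 1: W-M = 10 → K
  i= 2: X-L = 12 → M
  i= 3: O-Q = 24 → Y
  i= 4: U-P =  5 → F
  i= 5: I-Y = 10 → K
  i= 6: B-O = 13 → N
  i= 7: W-O =  8 → I
  i= 8: J-Z = 10 → K
  i= 9: E-S = 12 → M
  i=10: J-L = 24 → Y
  i=11: N-I =  5 → F
  i=12: G-W = 10 → K
  i=13: R-E = 13 → N
  i=14: F-X =  8 → I
  shifts repeat with period 7: IKMYFKN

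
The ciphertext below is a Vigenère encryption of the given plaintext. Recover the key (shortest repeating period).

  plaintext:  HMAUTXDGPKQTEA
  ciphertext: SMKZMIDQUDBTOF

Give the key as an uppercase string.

LAKFT

  i= 0: S-H = 11 → L
  i= 1: M-M =  0 → A
  i= 2: K-A = 10 → K
  i= 3: Z-U =  5 → F
  i= 4: M-T = 19 → T
  i= 5: I-X = 11 → L
  i= 6: D-D =  0 → A
  i= 7: Q-G = 10 → K
  i= 8: U-P =  5 → F
  i= 9: D-K = 19 → T
  i=10: B-Q = 11 → L
  i=11: T-T =  0 → A
  i=12: O-E = 10 → K
  i=13: F-A =  5 → F
  shifts repeat with period 5: LAKFT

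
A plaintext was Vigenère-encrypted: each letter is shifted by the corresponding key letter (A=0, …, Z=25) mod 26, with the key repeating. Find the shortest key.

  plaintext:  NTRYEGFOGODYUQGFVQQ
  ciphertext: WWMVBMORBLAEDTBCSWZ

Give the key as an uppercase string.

  i= 0: W-N =  9 → J
  i= 1: W-T =  3 → D
  i= 2: M-R = 21 → V
  i= 3: V-Y = 23 → X
  i= 4: B-E = 23 → X
  i= 5: M-G =  6 → G
  i= 6: O-F =  9 → J
  i= 7: R-O =  3 → D
  i= 8: B-G = 21 → V
  i= 9: L-O = 23 → X
  i=10: A-D = 23 → X
  i=11: E-Y =  6 → G
  i=12: D-U =  9 → J
  i=13: T-Q =  3 → D
  i=14: B-G = 21 → V
  i=15: C-F = 23 → X
  i=16: S-V = 23 → X
  i=17: W-Q =  6 → G
  i=18: Z-Q =  9 → J
  shifts repeat with period 6: JDVXXG

JDVXXG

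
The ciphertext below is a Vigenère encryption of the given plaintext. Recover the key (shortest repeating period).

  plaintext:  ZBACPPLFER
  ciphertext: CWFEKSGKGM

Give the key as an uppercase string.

DVFCV

  i= 0: C-Z =  3 → D
  i= 1: W-B = 21 → V
  i= 2: F-A =  5 → F
  i= 3: E-C =  2 → C
  i= 4: K-P = 21 → V
  i= 5: S-P =  3 → D
  i= 6: G-L = 21 → V
  i= 7: K-F =  5 → F
  i= 8: G-E =  2 → C
  i= 9: M-R = 21 → V
  shifts repeat with period 5: DVFCV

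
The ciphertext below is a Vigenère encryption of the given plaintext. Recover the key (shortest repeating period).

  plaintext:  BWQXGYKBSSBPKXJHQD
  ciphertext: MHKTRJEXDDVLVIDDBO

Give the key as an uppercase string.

  i= 0: M-B = 11 → L
  i= 1: H-W = 11 → L
  i= 2: K-Q = 20 → U
  i= 3: T-X = 22 → W
  i= 4: R-G = 11 → L
  i= 5: J-Y = 11 → L
  i= 6: E-K = 20 → U
  i= 7: X-B = 22 → W
  i= 8: D-S = 11 → L
  i= 9: D-S = 11 → L
  i=10: V-B = 20 → U
  i=11: L-P = 22 → W
  i=12: V-K = 11 → L
  i=13: I-X = 11 → L
  i=14: D-J = 20 → U
  i=15: D-H = 22 → W
  i=16: B-Q = 11 → L
  i=17: O-D = 11 → L
  shifts repeat with period 4: LLUW

LLUW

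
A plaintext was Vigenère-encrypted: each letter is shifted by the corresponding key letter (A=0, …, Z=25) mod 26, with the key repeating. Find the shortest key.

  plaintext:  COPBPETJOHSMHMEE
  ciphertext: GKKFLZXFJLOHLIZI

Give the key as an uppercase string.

EWV

  i= 0: G-C =  4 → E
  i= 1: K-O = 22 → W
  i= 2: K-P = 21 → V
  i= 3: F-B =  4 → E
  i= 4: L-P = 22 → W
  i= 5: Z-E = 21 → V
  i= 6: X-T =  4 → E
  i= 7: F-J = 22 → W
  i= 8: J-O = 21 → V
  i= 9: L-H =  4 → E
  i=10: O-S = 22 → W
  i=11: H-M = 21 → V
  i=12: L-H =  4 → E
  i=13: I-M = 22 → W
  i=14: Z-E = 21 → V
  i=15: I-E =  4 → E
  shifts repeat with period 3: EWV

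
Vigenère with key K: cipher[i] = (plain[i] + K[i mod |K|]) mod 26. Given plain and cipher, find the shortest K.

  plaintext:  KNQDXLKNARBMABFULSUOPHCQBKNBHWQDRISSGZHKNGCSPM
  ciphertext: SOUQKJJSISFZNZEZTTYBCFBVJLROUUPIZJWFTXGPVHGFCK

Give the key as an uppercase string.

IBENNYZF

  i= 0: S-K =  8 → I
  i= 1: O-N =  1 → B
  i= 2: U-Q =  4 → E
  i= 3: Q-D = 13 → N
  i= 4: K-X = 13 → N
  i= 5: J-L = 24 → Y
  i= 6: J-K = 25 → Z
  i= 7: S-N =  5 → F
  i= 8: I-A =  8 → I
  i= 9: S-R =  1 → B
  i=10: F-B =  4 → E
  i=11: Z-M = 13 → N
  i=12: N-A = 13 → N
  i=13: Z-B = 24 → Y
  i=14: E-F = 25 → Z
  i=15: Z-U =  5 → F
  i=16: T-L =  8 → I
  i=17: T-S =  1 → B
  i=18: Y-U =  4 → E
  i=19: B-O = 13 → N
  i=20: C-P = 13 → N
  i=21: F-H = 24 → Y
  i=22: B-C = 25 → Z
  i=23: V-Q =  5 → F
  i=24: J-B =  8 → I
  i=25: L-K =  1 → B
  i=26: R-N =  4 → E
  i=27: O-B = 13 → N
  i=28: U-H = 13 → N
  i=29: U-W = 24 → Y
  i=30: P-Q = 25 → Z
  i=31: I-D =  5 → F
  i=32: Z-R =  8 → I
  i=33: J-I =  1 → B
  i=34: W-S =  4 → E
  i=35: F-S = 13 → N
  i=36: T-G = 13 → N
  i=37: X-Z = 24 → Y
  i=38: G-H = 25 → Z
  i=39: P-K =  5 → F
  i=40: V-N =  8 → I
  i=41: H-G =  1 → B
  i=42: G-C =  4 → E
  i=43: F-S = 13 → N
  i=44: C-P = 13 → N
  i=45: K-M = 24 → Y
  shifts repeat with period 8: IBENNYZF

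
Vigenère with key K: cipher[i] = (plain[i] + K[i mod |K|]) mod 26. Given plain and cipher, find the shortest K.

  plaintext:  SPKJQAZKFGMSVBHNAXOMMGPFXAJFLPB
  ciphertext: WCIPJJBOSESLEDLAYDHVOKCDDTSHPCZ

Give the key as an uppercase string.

  i= 0: W-S =  4 → E
  i= 1: C-P = 13 → N
  i= 2: I-K = 24 → Y
  i= 3: P-J =  6 → G
  i= 4: J-Q = 19 → T
  i= 5: J-A =  9 → J
  i= 6: B-Z =  2 → C
  i= 7: O-K =  4 → E
  i= 8: S-F = 13 → N
  i= 9: E-G = 24 → Y
  i=10: S-M =  6 → G
  i=11: L-S = 19 → T
  i=12: E-V =  9 → J
  i=13: D-B =  2 → C
  i=14: L-H =  4 → E
  i=15: A-N = 13 → N
  i=16: Y-A = 24 → Y
  i=17: D-X =  6 → G
  i=18: H-O = 19 → T
  i=19: V-M =  9 → J
  i=20: O-M =  2 → C
  i=21: K-G =  4 → E
  i=22: C-P = 13 → N
  i=23: D-F = 24 → Y
  i=24: D-X =  6 → G
  i=25: T-A = 19 → T
  i=26: S-J =  9 → J
  i=27: H-F =  2 → C
  i=28: P-L =  4 → E
  i=29: C-P = 13 → N
  i=30: Z-B = 24 → Y
  shifts repeat with period 7: ENYGTJC

ENYGTJC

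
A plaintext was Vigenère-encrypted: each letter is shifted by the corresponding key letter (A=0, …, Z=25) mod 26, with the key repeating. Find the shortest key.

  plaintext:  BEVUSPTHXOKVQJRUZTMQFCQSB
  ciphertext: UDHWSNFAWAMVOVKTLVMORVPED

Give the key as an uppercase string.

TZMCAYM

  i= 0: U-B = 19 → T
  i= 1: D-E = 25 → Z
  i= 2: H-V = 12 → M
  i= 3: W-U =  2 → C
  i= 4: S-S =  0 → A
  i= 5: N-P = 24 → Y
  i= 6: F-T = 12 → M
  i= 7: A-H = 19 → T
  i= 8: W-X = 25 → Z
  i= 9: A-O = 12 → M
  i=10: M-K =  2 → C
  i=11: V-V =  0 → A
  i=12: O-Q = 24 → Y
  i=13: V-J = 12 → M
  i=14: K-R = 19 → T
  i=15: T-U = 25 → Z
  i=16: L-Z = 12 → M
  i=17: V-T =  2 → C
  i=18: M-M =  0 → A
  i=19: O-Q = 24 → Y
  i=20: R-F = 12 → M
  i=21: V-C = 19 → T
  i=22: P-Q = 25 → Z
  i=23: E-S = 12 → M
  i=24: D-B =  2 → C
  shifts repeat with period 7: TZMCAYM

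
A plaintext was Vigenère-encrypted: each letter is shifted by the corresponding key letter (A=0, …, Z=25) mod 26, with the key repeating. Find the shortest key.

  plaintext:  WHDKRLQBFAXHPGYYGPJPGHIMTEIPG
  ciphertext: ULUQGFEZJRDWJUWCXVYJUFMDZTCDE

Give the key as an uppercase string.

  i= 0: U-W = 24 → Y
  i= 1: L-H =  4 → E
  i= 2: U-D = 17 → R
  i= 3: Q-K =  6 → G
  i= 4: G-R = 15 → P
  i= 5: F-L = 20 → U
  i= 6: E-Q = 14 → O
  i= 7: Z-B = 24 → Y
  i= 8: J-F =  4 → E
  i= 9: R-A = 17 → R
  i=10: D-X =  6 → G
  i=11: W-H = 15 → P
  i=12: J-P = 20 → U
  i=13: U-G = 14 → O
  i=14: W-Y = 24 → Y
  i=15: C-Y =  4 → E
  i=16: X-G = 17 → R
  i=17: V-P =  6 → G
  i=18: Y-J = 15 → P
  i=19: J-P = 20 → U
  i=20: U-G = 14 → O
  i=21: F-H = 24 → Y
  i=22: M-I =  4 → E
  i=23: D-M = 17 → R
  i=24: Z-T =  6 → G
  i=25: T-E = 15 → P
  i=26: C-I = 20 → U
  i=27: D-P = 14 → O
  i=28: E-G = 24 → Y
  shifts repeat with period 7: YERGPUO

YERGPUO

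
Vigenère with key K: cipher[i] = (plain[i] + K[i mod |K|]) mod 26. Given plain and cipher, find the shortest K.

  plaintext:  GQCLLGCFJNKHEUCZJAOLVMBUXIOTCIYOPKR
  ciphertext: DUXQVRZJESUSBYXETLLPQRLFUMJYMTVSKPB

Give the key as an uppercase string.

XEVFKL

  i= 0: D-G = 23 → X
  i= 1: U-Q =  4 → E
  i= 2: X-C = 21 → V
  i= 3: Q-L =  5 → F
  i= 4: V-L = 10 → K
  i= 5: R-G = 11 → L
  i= 6: Z-C = 23 → X
  i= 7: J-F =  4 → E
  i= 8: E-J = 21 → V
  i= 9: S-N =  5 → F
  i=10: U-K = 10 → K
  i=11: S-H = 11 → L
  i=12: B-E = 23 → X
  i=13: Y-U =  4 → E
  i=14: X-C = 21 → V
  i=15: E-Z =  5 → F
  i=16: T-J = 10 → K
  i=17: L-A = 11 → L
  i=18: L-O = 23 → X
  i=19: P-L =  4 → E
  i=20: Q-V = 21 → V
  i=21: R-M =  5 → F
  i=22: L-B = 10 → K
  i=23: F-U = 11 → L
  i=24: U-X = 23 → X
  i=25: M-I =  4 → E
  i=26: J-O = 21 → V
  i=27: Y-T =  5 → F
  i=28: M-C = 10 → K
  i=29: T-I = 11 → L
  i=30: V-Y = 23 → X
  i=31: S-O =  4 → E
  i=32: K-P = 21 → V
  i=33: P-K =  5 → F
  i=34: B-R = 10 → K
  shifts repeat with period 6: XEVFKL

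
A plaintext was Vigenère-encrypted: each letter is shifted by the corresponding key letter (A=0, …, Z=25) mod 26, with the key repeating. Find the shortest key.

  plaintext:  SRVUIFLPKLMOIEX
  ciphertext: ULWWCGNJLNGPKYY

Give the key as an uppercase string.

CUB

  i= 0: U-S =  2 → C
  i= 1: L-R = 20 → U
  i= 2: W-V =  1 → B
  i= 3: W-U =  2 → C
  i= 4: C-I = 20 → U
  i= 5: G-F =  1 → B
  i= 6: N-L =  2 → C
  i= 7: J-P = 20 → U
  i= 8: L-K =  1 → B
  i= 9: N-L =  2 → C
  i=10: G-M = 20 → U
  i=11: P-O =  1 → B
  i=12: K-I =  2 → C
  i=13: Y-E = 20 → U
  i=14: Y-X =  1 → B
  shifts repeat with period 3: CUB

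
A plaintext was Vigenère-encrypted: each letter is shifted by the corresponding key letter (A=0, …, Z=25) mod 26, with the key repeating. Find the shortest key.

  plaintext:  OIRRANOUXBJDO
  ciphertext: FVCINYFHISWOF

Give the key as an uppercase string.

  i= 0: F-O = 17 → R
  i= 1: V-I = 13 → N
  i= 2: C-R = 11 → L
  i= 3: I-R = 17 → R
  i= 4: N-A = 13 → N
  i= 5: Y-N = 11 → L
  i= 6: F-O = 17 → R
  i= 7: H-U = 13 → N
  i= 8: I-X = 11 → L
  i= 9: S-B = 17 → R
  i=10: W-J = 13 → N
  i=11: O-D = 11 → L
  i=12: F-O = 17 → R
  shifts repeat with period 3: RNL

RNL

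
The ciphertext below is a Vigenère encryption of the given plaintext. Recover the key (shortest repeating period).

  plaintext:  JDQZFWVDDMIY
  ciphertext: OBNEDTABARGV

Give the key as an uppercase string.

FYX

  i= 0: O-J =  5 → F
  i= 1: B-D = 24 → Y
  i= 2: N-Q = 23 → X
  i= 3: E-Z =  5 → F
  i= 4: D-F = 24 → Y
  i= 5: T-W = 23 → X
  i= 6: A-V =  5 → F
  i= 7: B-D = 24 → Y
  i= 8: A-D = 23 → X
  i= 9: R-M =  5 → F
  i=10: G-I = 24 → Y
  i=11: V-Y = 23 → X
  shifts repeat with period 3: FYX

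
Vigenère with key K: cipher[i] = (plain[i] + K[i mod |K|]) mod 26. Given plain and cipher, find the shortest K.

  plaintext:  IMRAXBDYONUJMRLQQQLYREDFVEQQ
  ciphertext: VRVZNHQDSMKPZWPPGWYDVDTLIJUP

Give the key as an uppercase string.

NFEZQG

  i= 0: V-I = 13 → N
  i= 1: R-M =  5 → F
  i= 2: V-R =  4 → E
  i= 3: Z-A = 25 → Z
  i= 4: N-X = 16 → Q
  i= 5: H-B =  6 → G
  i= 6: Q-D = 13 → N
  i= 7: D-Y =  5 → F
  i= 8: S-O =  4 → E
  i= 9: M-N = 25 → Z
  i=10: K-U = 16 → Q
  i=11: P-J =  6 → G
  i=12: Z-M = 13 → N
  i=13: W-R =  5 → F
  i=14: P-L =  4 → E
  i=15: P-Q = 25 → Z
  i=16: G-Q = 16 → Q
  i=17: W-Q =  6 → G
  i=18: Y-L = 13 → N
  i=19: D-Y =  5 → F
  i=20: V-R =  4 → E
  i=21: D-E = 25 → Z
  i=22: T-D = 16 → Q
  i=23: L-F =  6 → G
  i=24: I-V = 13 → N
  i=25: J-E =  5 → F
  i=26: U-Q =  4 → E
  i=27: P-Q = 25 → Z
  shifts repeat with period 6: NFEZQG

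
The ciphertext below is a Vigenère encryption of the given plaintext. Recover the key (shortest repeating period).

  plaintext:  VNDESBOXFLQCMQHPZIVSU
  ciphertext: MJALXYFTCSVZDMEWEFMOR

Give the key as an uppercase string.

  i= 0: M-V = 17 → R
  i= 1: J-N = 22 → W
  i= 2: A-D = 23 → X
  i= 3: L-E =  7 → H
  i= 4: X-S =  5 → F
  i= 5: Y-B = 23 → X
  i= 6: F-O = 17 → R
  i= 7: T-X = 22 → W
  i= 8: C-F = 23 → X
  i= 9: S-L =  7 → H
  i=10: V-Q =  5 → F
  i=11: Z-C = 23 → X
  i=12: D-M = 17 → R
  i=13: M-Q = 22 → W
  i=14: E-H = 23 → X
  i=15: W-P =  7 → H
  i=16: E-Z =  5 → F
  i=17: F-I = 23 → X
  i=18: M-V = 17 → R
  i=19: O-S = 22 → W
  i=20: R-U = 23 → X
  shifts repeat with period 6: RWXHFX

RWXHFX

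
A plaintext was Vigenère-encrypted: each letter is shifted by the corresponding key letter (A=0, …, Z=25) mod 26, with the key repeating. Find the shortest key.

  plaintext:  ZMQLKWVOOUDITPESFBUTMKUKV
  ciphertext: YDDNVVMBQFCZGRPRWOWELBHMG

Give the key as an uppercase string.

  i= 0: Y-Z = 25 → Z
  i= 1: D-M = 17 → R
  i= 2: D-Q = 13 → N
  i= 3: N-L =  2 → C
  i= 4: V-K = 11 → L
  i= 5: V-W = 25 → Z
  i= 6: M-V = 17 → R
  i= 7: B-O = 13 → N
  i= 8: Q-O =  2 → C
  i= 9: F-U = 11 → L
  i=10: C-D = 25 → Z
  i=11: Z-I = 17 → R
  i=12: G-T = 13 → N
  i=13: R-P =  2 → C
  i=14: P-E = 11 → L
  i=15: R-S = 25 → Z
  i=16: W-F = 17 → R
  i=17: O-B = 13 → N
  i=18: W-U =  2 → C
  i=19: E-T = 11 → L
  i=20: L-M = 25 → Z
  i=21: B-K = 17 → R
  i=22: H-U = 13 → N
  i=23: M-K =  2 → C
  i=24: G-V = 11 → L
  shifts repeat with period 5: ZRNCL

ZRNCL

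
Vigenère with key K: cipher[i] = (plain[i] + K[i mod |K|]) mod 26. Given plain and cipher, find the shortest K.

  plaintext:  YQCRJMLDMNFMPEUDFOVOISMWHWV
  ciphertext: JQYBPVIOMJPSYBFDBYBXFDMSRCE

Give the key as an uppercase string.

LAWKGJX

  i= 0: J-Y = 11 → L
  i= 1: Q-Q =  0 → A
  i= 2: Y-C = 22 → W
  i= 3: B-R = 10 → K
  i= 4: P-J =  6 → G
  i= 5: V-M =  9 → J
  i= 6: I-L = 23 → X
  i= 7: O-D = 11 → L
  i= 8: M-M =  0 → A
  i= 9: J-N = 22 → W
  i=10: P-F = 10 → K
  i=11: S-M =  6 → G
  i=12: Y-P =  9 → J
  i=13: B-E = 23 → X
  i=14: F-U = 11 → L
  i=15: D-D =  0 → A
  i=16: B-F = 22 → W
  i=17: Y-O = 10 → K
  i=18: B-V =  6 → G
  i=19: X-O =  9 → J
  i=20: F-I = 23 → X
  i=21: D-S = 11 → L
  i=22: M-M =  0 → A
  i=23: S-W = 22 → W
  i=24: R-H = 10 → K
  i=25: C-W =  6 → G
  i=26: E-V =  9 → J
  shifts repeat with period 7: LAWKGJX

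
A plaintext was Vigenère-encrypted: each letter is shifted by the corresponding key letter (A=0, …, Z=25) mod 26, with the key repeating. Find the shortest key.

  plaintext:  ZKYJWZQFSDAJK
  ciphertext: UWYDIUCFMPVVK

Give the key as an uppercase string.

  i= 0: U-Z = 21 → V
  i= 1: W-K = 12 → M
  i= 2: Y-Y =  0 → A
  i= 3: D-J = 20 → U
  i= 4: I-W = 12 → M
  i= 5: U-Z = 21 → V
  i= 6: C-Q = 12 → M
  i= 7: F-F =  0 → A
  i= 8: M-S = 20 → U
  i= 9: P-D = 12 → M
  i=10: V-A = 21 → V
  i=11: V-J = 12 → M
  i=12: K-K =  0 → A
  shifts repeat with period 5: VMAUM

VMAUM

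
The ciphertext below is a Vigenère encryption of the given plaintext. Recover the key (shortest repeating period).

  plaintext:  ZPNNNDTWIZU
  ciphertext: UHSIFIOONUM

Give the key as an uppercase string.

  i= 0: U-Z = 21 → V
  i= 1: H-P = 18 → S
  i= 2: S-N =  5 → F
  i= 3: I-N = 21 → V
  i= 4: F-N = 18 → S
  i= 5: I-D =  5 → F
  i= 6: O-T = 21 → V
  i= 7: O-W = 18 → S
  i= 8: N-I =  5 → F
  i= 9: U-Z = 21 → V
  i=10: M-U = 18 → S
  shifts repeat with period 3: VSF

VSF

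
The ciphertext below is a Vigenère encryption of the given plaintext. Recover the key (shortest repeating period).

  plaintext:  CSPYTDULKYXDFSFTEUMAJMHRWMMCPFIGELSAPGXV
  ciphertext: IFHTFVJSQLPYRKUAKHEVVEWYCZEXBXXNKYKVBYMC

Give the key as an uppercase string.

  i= 0: I-C =  6 → G
  i= 1: F-S = 13 → N
  i= 2: H-P = 18 → S
  i= 3: T-Y = 21 → V
  i= 4: F-T = 12 → M
  i= 5: V-D = 18 → S
  i= 6: J-U = 15 → P
  i= 7: S-L =  7 → H
  i= 8: Q-K =  6 → G
  i= 9: L-Y = 13 → N
  i=10: P-X = 18 → S
  i=11: Y-D = 21 → V
  i=12: R-F = 12 → M
  i=13: K-S = 18 → S
  i=14: U-F = 15 → P
  i=15: A-T =  7 → H
  i=16: K-E =  6 → G
  i=17: H-U = 13 → N
  i=18: E-M = 18 → S
  i=19: V-A = 21 → V
  i=20: V-J = 12 → M
  i=21: E-M = 18 → S
  i=22: W-H = 15 → P
  i=23: Y-R =  7 → H
  i=24: C-W =  6 → G
  i=25: Z-M = 13 → N
  i=26: E-M = 18 → S
  i=27: X-C = 21 → V
  i=28: B-P = 12 → M
  i=29: X-F = 18 → S
  i=30: X-I = 15 → P
  i=31: N-G =  7 → H
  i=32: K-E =  6 → G
  i=33: Y-L = 13 → N
  i=34: K-S = 18 → S
  i=35: V-A = 21 → V
  i=36: B-P = 12 → M
  i=37: Y-G = 18 → S
  i=38: M-X = 15 → P
  i=39: C-V =  7 → H
  shifts repeat with period 8: GNSVMSPH

GNSVMSPH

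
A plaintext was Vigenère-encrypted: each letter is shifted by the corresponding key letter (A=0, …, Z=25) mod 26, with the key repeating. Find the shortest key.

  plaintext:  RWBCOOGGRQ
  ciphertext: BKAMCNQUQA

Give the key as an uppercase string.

  i= 0: B-R = 10 → K
  i= 1: K-W = 14 → O
  i= 2: A-B = 25 → Z
  i= 3: M-C = 10 → K
  i= 4: C-O = 14 → O
  i= 5: N-O = 25 → Z
  i= 6: Q-G = 10 → K
  i= 7: U-G = 14 → O
  i= 8: Q-R = 25 → Z
  i= 9: A-Q = 10 → K
  shifts repeat with period 3: KOZ

KOZ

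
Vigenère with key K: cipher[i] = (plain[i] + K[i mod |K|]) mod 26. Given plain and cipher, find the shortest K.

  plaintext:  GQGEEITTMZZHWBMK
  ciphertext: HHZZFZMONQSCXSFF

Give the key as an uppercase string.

BRTV

  i= 0: H-G =  1 → B
  i= 1: H-Q = 17 → R
  i= 2: Z-G = 19 → T
  i= 3: Z-E = 21 → V
  i= 4: F-E =  1 → B
  i= 5: Z-I = 17 → R
  i= 6: M-T = 19 → T
  i= 7: O-T = 21 → V
  i= 8: N-M =  1 → B
  i= 9: Q-Z = 17 → R
  i=10: S-Z = 19 → T
  i=11: C-H = 21 → V
  i=12: X-W =  1 → B
  i=13: S-B = 17 → R
  i=14: F-M = 19 → T
  i=15: F-K = 21 → V
  shifts repeat with period 4: BRTV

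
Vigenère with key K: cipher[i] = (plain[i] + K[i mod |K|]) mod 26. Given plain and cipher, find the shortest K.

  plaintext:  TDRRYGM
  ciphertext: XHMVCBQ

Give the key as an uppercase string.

EEV

  i= 0: X-T =  4 → E
  i= 1: H-D =  4 → E
  i= 2: M-R = 21 → V
  i= 3: V-R =  4 → E
  i= 4: C-Y =  4 → E
  i= 5: B-G = 21 → V
  i= 6: Q-M =  4 → E
  shifts repeat with period 3: EEV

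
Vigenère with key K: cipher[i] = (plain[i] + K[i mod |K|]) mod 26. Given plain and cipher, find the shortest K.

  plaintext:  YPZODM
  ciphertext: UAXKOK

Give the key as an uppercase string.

  i= 0: U-Y = 22 → W
  i= 1: A-P = 11 → L
  i= 2: X-Z = 24 → Y
  i= 3: K-O = 22 → W
  i= 4: O-D = 11 → L
  i= 5: K-M = 24 → Y
  shifts repeat with period 3: WLY

WLY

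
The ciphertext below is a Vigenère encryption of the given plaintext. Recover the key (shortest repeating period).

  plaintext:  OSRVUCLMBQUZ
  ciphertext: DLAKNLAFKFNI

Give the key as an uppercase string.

PTJ

  i= 0: D-O = 15 → P
  i= 1: L-S = 19 → T
  i= 2: A-R =  9 → J
  i= 3: K-V = 15 → P
  i= 4: N-U = 19 → T
  i= 5: L-C =  9 → J
  i= 6: A-L = 15 → P
  i= 7: F-M = 19 → T
  i= 8: K-B =  9 → J
  i= 9: F-Q = 15 → P
  i=10: N-U = 19 → T
  i=11: I-Z =  9 → J
  shifts repeat with period 3: PTJ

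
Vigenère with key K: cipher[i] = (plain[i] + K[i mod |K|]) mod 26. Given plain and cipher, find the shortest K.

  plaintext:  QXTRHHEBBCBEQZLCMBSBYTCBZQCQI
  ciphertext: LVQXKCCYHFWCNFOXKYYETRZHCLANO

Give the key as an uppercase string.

  i= 0: L-Q = 21 → V
  i= 1: V-X = 24 → Y
  i= 2: Q-T = 23 → X
  i= 3: X-R =  6 → G
  i= 4: K-H =  3 → D
  i= 5: C-H = 21 → V
  i= 6: C-E = 24 → Y
  i= 7: Y-B = 23 → X
  i= 8: H-B =  6 → G
  i= 9: F-C =  3 → D
  i=10: W-B = 21 → V
  i=11: C-E = 24 → Y
  i=12: N-Q = 23 → X
  i=13: F-Z =  6 → G
  i=14: O-L =  3 → D
  i=15: X-C = 21 → V
  i=16: K-M = 24 → Y
  i=17: Y-B = 23 → X
  i=18: Y-S =  6 → G
  i=19: E-B =  3 → D
  i=20: T-Y = 21 → V
  i=21: R-T = 24 → Y
  i=22: Z-C = 23 → X
  i=23: H-B =  6 → G
  i=24: C-Z =  3 → D
  i=25: L-Q = 21 → V
  i=26: A-C = 24 → Y
  i=27: N-Q = 23 → X
  i=28: O-I =  6 → G
  shifts repeat with period 5: VYXGD

VYXGD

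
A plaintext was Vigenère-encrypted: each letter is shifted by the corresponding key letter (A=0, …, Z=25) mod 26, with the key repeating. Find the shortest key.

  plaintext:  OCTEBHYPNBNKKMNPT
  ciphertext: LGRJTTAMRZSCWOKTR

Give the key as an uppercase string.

XEYFSMC

  i= 0: L-O = 23 → X
  i= 1: G-C =  4 → E
  i= 2: R-T = 24 → Y
  i= 3: J-E =  5 → F
  i= 4: T-B = 18 → S
  i= 5: T-H = 12 → M
  i= 6: A-Y =  2 → C
  i= 7: M-P = 23 → X
  i= 8: R-N =  4 → E
  i= 9: Z-B = 24 → Y
  i=10: S-N =  5 → F
  i=11: C-K = 18 → S
  i=12: W-K = 12 → M
  i=13: O-M =  2 → C
  i=14: K-N = 23 → X
  i=15: T-P =  4 → E
  i=16: R-T = 24 → Y
  shifts repeat with period 7: XEYFSMC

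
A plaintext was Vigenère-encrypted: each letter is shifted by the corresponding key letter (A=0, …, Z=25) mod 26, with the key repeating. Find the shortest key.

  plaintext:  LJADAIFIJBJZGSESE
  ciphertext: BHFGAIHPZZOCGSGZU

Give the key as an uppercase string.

  i= 0: B-L = 16 → Q
  i= 1: H-J = 24 → Y
  i= 2: F-A =  5 → F
  i= 3: G-D =  3 → D
  i= 4: A-A =  0 → A
  i= 5: I-I =  0 → A
  i= 6: H-F =  2 → C
  i= 7: P-I =  7 → H
  i= 8: Z-J = 16 → Q
  i= 9: Z-B = 24 → Y
  i=10: O-J =  5 → F
  i=11: C-Z =  3 → D
  i=12: G-G =  0 → A
  i=13: S-S =  0 → A
  i=14: G-E =  2 → C
  i=15: Z-S =  7 → H
  i=16: U-E = 16 → Q
  shifts repeat with period 8: QYFDAACH

QYFDAACH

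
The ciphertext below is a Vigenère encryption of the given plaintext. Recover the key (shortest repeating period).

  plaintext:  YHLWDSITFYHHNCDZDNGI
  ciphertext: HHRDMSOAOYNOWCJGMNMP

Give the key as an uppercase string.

JAGH

  i= 0: H-Y =  9 → J
  i= 1: H-H =  0 → A
  i= 2: R-L =  6 → G
  i= 3: D-W =  7 → H
  i= 4: M-D =  9 → J
  i= 5: S-S =  0 → A
  i= 6: O-I =  6 → G
  i= 7: A-T =  7 → H
  i= 8: O-F =  9 → J
  i= 9: Y-Y =  0 → A
  i=10: N-H =  6 → G
  i=11: O-H =  7 → H
  i=12: W-N =  9 → J
  i=13: C-C =  0 → A
  i=14: J-D =  6 → G
  i=15: G-Z =  7 → H
  i=16: M-D =  9 → J
  i=17: N-N =  0 → A
  i=18: M-G =  6 → G
  i=19: P-I =  7 → H
  shifts repeat with period 4: JAGH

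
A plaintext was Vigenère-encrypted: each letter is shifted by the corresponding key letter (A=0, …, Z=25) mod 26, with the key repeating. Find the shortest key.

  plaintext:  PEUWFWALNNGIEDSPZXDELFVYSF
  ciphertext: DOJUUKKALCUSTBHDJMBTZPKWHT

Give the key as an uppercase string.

OKPYP

  i= 0: D-P = 14 → O
  i= 1: O-E = 10 → K
  i= 2: J-U = 15 → P
  i= 3: U-W = 24 → Y
  i= 4: U-F = 15 → P
  i= 5: K-W = 14 → O
  i= 6: K-A = 10 → K
  i= 7: A-L = 15 → P
  i= 8: L-N = 24 → Y
  i= 9: C-N = 15 → P
  i=10: U-G = 14 → O
  i=11: S-I = 10 → K
  i=12: T-E = 15 → P
  i=13: B-D = 24 → Y
  i=14: H-S = 15 → P
  i=15: D-P = 14 → O
  i=16: J-Z = 10 → K
  i=17: M-X = 15 → P
  i=18: B-D = 24 → Y
  i=19: T-E = 15 → P
  i=20: Z-L = 14 → O
  i=21: P-F = 10 → K
  i=22: K-V = 15 → P
  i=23: W-Y = 24 → Y
  i=24: H-S = 15 → P
  i=25: T-F = 14 → O
  shifts repeat with period 5: OKPYP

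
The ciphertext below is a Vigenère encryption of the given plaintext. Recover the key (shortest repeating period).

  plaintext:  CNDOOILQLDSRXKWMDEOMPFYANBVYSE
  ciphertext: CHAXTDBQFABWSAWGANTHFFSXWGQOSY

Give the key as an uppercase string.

  i= 0: C-C =  0 → A
  i= 1: H-N = 20 → U
  i= 2: A-D = 23 → X
  i= 3: X-O =  9 → J
  i= 4: T-O =  5 → F
  i= 5: D-I = 21 → V
  i= 6: B-L = 16 → Q
  i= 7: Q-Q =  0 → A
  i= 8: F-L = 20 → U
  i= 9: A-D = 23 → X
  i=10: B-S =  9 → J
  i=11: W-R =  5 → F
  i=12: S-X = 21 → V
  i=13: A-K = 16 → Q
  i=14: W-W =  0 → A
  i=15: G-M = 20 → U
  i=16: A-D = 23 → X
  i=17: N-E =  9 → J
  i=18: T-O =  5 → F
  i=19: H-M = 21 → V
  i=20: F-P = 16 → Q
  i=21: F-F =  0 → A
  i=22: S-Y = 20 → U
  i=23: X-A = 23 → X
  i=24: W-N =  9 → J
  i=25: G-B =  5 → F
  i=26: Q-V = 21 → V
  i=27: O-Y = 16 → Q
  i=28: S-S =  0 → A
  i=29: Y-E = 20 → U
  shifts repeat with period 7: AUXJFVQ

AUXJFVQ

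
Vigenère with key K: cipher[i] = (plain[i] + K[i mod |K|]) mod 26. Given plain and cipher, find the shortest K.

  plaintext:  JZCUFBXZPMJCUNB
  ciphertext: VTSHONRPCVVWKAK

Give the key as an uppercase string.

  i= 0: V-J = 12 → M
  i= 1: T-Z = 20 → U
  i= 2: S-C = 16 → Q
  i= 3: H-U = 13 → N
  i= 4: O-F =  9 → J
  i= 5: N-B = 12 → M
  i= 6: R-X = 20 → U
  i= 7: P-Z = 16 → Q
  i= 8: C-P = 13 → N
  i= 9: V-M =  9 → J
  i=10: V-J = 12 → M
  i=11: W-C = 20 → U
  i=12: K-U = 16 → Q
  i=13: A-N = 13 → N
  i=14: K-B =  9 → J
  shifts repeat with period 5: MUQNJ

MUQNJ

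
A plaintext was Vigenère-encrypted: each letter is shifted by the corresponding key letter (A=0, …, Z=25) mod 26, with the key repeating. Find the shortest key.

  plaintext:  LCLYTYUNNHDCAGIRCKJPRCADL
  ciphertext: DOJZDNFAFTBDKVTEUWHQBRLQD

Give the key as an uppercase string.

  i= 0: D-L = 18 → S
  i= 1: O-C = 12 → M
  i= 2: J-L = 24 → Y
  i= 3: Z-Y =  1 → B
  i= 4: D-T = 10 → K
  i= 5: N-Y = 15 → P
  i= 6: F-U = 11 → L
  i= 7: A-N = 13 → N
  i= 8: F-N = 18 → S
  i= 9: T-H = 12 → M
  i=10: B-D = 24 → Y
  i=11: D-C =  1 → B
  i=12: K-A = 10 → K
  i=13: V-G = 15 → P
  i=14: T-I = 11 → L
  i=15: E-R = 13 → N
  i=16: U-C = 18 → S
  i=17: W-K = 12 → M
  i=18: H-J = 24 → Y
  i=19: Q-P =  1 → B
  i=20: B-R = 10 → K
  i=21: R-C = 15 → P
  i=22: L-A = 11 → L
  i=23: Q-D = 13 → N
  i=24: D-L = 18 → S
  shifts repeat with period 8: SMYBKPLN

SMYBKPLN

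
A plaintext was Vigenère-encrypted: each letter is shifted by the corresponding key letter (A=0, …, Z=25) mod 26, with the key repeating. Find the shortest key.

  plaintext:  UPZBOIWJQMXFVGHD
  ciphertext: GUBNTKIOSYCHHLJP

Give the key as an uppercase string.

  i= 0: G-U = 12 → M
  i= 1: U-P =  5 → F
  i= 2: B-Z =  2 → C
  i= 3: N-B = 12 → M
  i= 4: T-O =  5 → F
  i= 5: K-I =  2 → C
  i= 6: I-W = 12 → M
  i= 7: O-J =  5 → F
  i= 8: S-Q =  2 → C
  i= 9: Y-M = 12 → M
  i=10: C-X =  5 → F
  i=11: H-F =  2 → C
  i=12: H-V = 12 → M
  i=13: L-G =  5 → F
  i=14: J-H =  2 → C
  i=15: P-D = 12 → M
  shifts repeat with period 3: MFC

MFC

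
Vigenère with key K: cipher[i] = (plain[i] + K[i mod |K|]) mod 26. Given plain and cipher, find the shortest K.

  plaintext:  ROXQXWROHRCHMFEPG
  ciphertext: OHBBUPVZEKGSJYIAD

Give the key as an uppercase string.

  i= 0: O-R = 23 → X
  i= 1: H-O = 19 → T
  i= 2: B-X =  4 → E
  i= 3: B-Q = 11 → L
  i= 4: U-X = 23 → X
  i= 5: P-W = 19 → T
  i= 6: V-R =  4 → E
  i= 7: Z-O = 11 → L
  i= 8: E-H = 23 → X
  i= 9: K-R = 19 → T
  i=10: G-C =  4 → E
  i=11: S-H = 11 → L
  i=12: J-M = 23 → X
  i=13: Y-F = 19 → T
  i=14: I-E =  4 → E
  i=15: A-P = 11 → L
  i=16: D-G = 23 → X
  shifts repeat with period 4: XTEL

XTEL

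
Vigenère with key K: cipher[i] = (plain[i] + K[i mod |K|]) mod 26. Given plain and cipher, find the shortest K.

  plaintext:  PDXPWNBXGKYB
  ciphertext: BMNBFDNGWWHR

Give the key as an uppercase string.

  i= 0: B-P = 12 → M
  i= 1: M-D =  9 → J
  i= 2: N-X = 16 → Q
  i= 3: B-P = 12 → M
  i= 4: F-W =  9 → J
  i= 5: D-N = 16 → Q
  i= 6: N-B = 12 → M
  i= 7: G-X =  9 → J
  i= 8: W-G = 16 → Q
  i= 9: W-K = 12 → M
  i=10: H-Y =  9 → J
  i=11: R-B = 16 → Q
  shifts repeat with period 3: MJQ

MJQ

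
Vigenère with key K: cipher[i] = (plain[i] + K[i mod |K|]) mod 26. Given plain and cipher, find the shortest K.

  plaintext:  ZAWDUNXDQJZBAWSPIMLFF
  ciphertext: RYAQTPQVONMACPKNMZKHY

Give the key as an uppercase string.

SYENZCT

  i= 0: R-Z = 18 → S
  i= 1: Y-A = 24 → Y
  i= 2: A-W =  4 → E
  i= 3: Q-D = 13 → N
  i= 4: T-U = 25 → Z
  i= 5: P-N =  2 → C
  i= 6: Q-X = 19 → T
  i= 7: V-D = 18 → S
  i= 8: O-Q = 24 → Y
  i= 9: N-J =  4 → E
  i=10: M-Z = 13 → N
  i=11: A-B = 25 → Z
  i=12: C-A =  2 → C
  i=13: P-W = 19 → T
  i=14: K-S = 18 → S
  i=15: N-P = 24 → Y
  i=16: M-I =  4 → E
  i=17: Z-M = 13 → N
  i=18: K-L = 25 → Z
  i=19: H-F =  2 → C
  i=20: Y-F = 19 → T
  shifts repeat with period 7: SYENZCT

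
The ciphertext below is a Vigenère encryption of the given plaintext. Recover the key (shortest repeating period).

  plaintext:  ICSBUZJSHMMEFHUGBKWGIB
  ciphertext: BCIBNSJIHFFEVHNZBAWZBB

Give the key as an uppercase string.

TAQAT

  i= 0: B-I = 19 → T
  i= 1: C-C =  0 → A
  i= 2: I-S = 16 → Q
  i= 3: B-B =  0 → A
  i= 4: N-U = 19 → T
  i= 5: S-Z = 19 → T
  i= 6: J-J =  0 → A
  i= 7: I-S = 16 → Q
  i= 8: H-H =  0 → A
  i= 9: F-M = 19 → T
  i=10: F-M = 19 → T
  i=11: E-E =  0 → A
  i=12: V-F = 16 → Q
  i=13: H-H =  0 → A
  i=14: N-U = 19 → T
  i=15: Z-G = 19 → T
  i=16: B-B =  0 → A
  i=17: A-K = 16 → Q
  i=18: W-W =  0 → A
  i=19: Z-G = 19 → T
  i=20: B-I = 19 → T
  i=21: B-B =  0 → A
  shifts repeat with period 5: TAQAT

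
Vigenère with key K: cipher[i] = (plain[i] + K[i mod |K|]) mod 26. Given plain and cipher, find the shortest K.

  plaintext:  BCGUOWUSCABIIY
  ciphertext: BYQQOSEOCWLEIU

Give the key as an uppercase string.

  i= 0: B-B =  0 → A
  i= 1: Y-C = 22 → W
  i= 2: Q-G = 10 → K
  i= 3: Q-U = 22 → W
  i= 4: O-O =  0 → A
  i= 5: S-W = 22 → W
  i= 6: E-U = 10 → K
  i= 7: O-S = 22 → W
  i= 8: C-C =  0 → A
  i= 9: W-A = 22 → W
  i=10: L-B = 10 → K
  i=11: E-I = 22 → W
  i=12: I-I =  0 → A
  i=13: U-Y = 22 → W
  shifts repeat with period 4: AWKW

AWKW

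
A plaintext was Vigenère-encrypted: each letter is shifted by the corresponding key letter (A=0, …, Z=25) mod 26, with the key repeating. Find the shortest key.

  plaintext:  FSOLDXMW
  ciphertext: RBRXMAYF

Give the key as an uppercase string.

MJD

  i= 0: R-F = 12 → M
  i= 1: B-S =  9 → J
  i= 2: R-O =  3 → D
  i= 3: X-L = 12 → M
  i= 4: M-D =  9 → J
  i= 5: A-X =  3 → D
  i= 6: Y-M = 12 → M
  i= 7: F-W =  9 → J
  shifts repeat with period 3: MJD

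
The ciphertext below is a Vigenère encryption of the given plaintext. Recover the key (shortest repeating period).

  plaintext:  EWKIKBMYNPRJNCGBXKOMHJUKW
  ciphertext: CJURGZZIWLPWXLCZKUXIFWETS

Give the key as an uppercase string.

YNKJW

  i= 0: C-E = 24 → Y
  i= 1: J-W = 13 → N
  i= 2: U-K = 10 → K
  i= 3: R-I =  9 → J
  i= 4: G-K = 22 → W
  i= 5: Z-B = 24 → Y
  i= 6: Z-M = 13 → N
  i= 7: I-Y = 10 → K
  i= 8: W-N =  9 → J
  i= 9: L-P = 22 → W
  i=10: P-R = 24 → Y
  i=11: W-J = 13 → N
  i=12: X-N = 10 → K
  i=13: L-C =  9 → J
  i=14: C-G = 22 → W
  i=15: Z-B = 24 → Y
  i=16: K-X = 13 → N
  i=17: U-K = 10 → K
  i=18: X-O =  9 → J
  i=19: I-M = 22 → W
  i=20: F-H = 24 → Y
  i=21: W-J = 13 → N
  i=22: E-U = 10 → K
  i=23: T-K =  9 → J
  i=24: S-W = 22 → W
  shifts repeat with period 5: YNKJW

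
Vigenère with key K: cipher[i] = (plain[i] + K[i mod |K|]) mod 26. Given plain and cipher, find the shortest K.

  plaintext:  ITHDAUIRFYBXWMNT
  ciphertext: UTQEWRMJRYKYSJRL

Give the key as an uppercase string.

MAJBWXES

  i= 0: U-I = 12 → M
  i= 1: T-T =  0 → A
  i= 2: Q-H =  9 → J
  i= 3: E-D =  1 → B
  i= 4: W-A = 22 → W
  i= 5: R-U = 23 → X
  i= 6: M-I =  4 → E
  i= 7: J-R = 18 → S
  i= 8: R-F = 12 → M
  i= 9: Y-Y =  0 → A
  i=10: K-B =  9 → J
  i=11: Y-X =  1 → B
  i=12: S-W = 22 → W
  i=13: J-M = 23 → X
  i=14: R-N =  4 → E
  i=15: L-T = 18 → S
  shifts repeat with period 8: MAJBWXES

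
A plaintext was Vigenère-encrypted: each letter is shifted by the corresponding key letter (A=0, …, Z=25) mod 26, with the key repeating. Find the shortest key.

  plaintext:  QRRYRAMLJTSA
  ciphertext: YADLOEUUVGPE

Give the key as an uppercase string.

  i= 0: Y-Q =  8 → I
  i= 1: A-R =  9 → J
  i= 2: D-R = 12 → M
  i= 3: L-Y = 13 → N
  i= 4: O-R = 23 → X
  i= 5: E-A =  4 → E
  i= 6: U-M =  8 → I
  i= 7: U-L =  9 → J
  i= 8: V-J = 12 → M
  i= 9: G-T = 13 → N
  i=10: P-S = 23 → X
  i=11: E-A =  4 → E
  shifts repeat with period 6: IJMNXE

IJMNXE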